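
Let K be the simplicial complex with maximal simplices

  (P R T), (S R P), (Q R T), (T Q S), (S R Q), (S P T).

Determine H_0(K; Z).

H_0 ≅ Z.

We work with the vertex ordering P < Q < R < S < T. The simplices of K, each written with vertices in increasing order, are:

  0-simplices (5): P, Q, R, S, T
  1-simplices (9): PR, PS, PT, QR, QS, QT, RS, RT, ST
  2-simplices (6): PRS, PRT, PST, QRS, QRT, QST

so the chain groups are C_0 ≅ Z^5, C_1 ≅ Z^9, C_2 ≅ Z^6.

∂_1: C_1 → C_0 is given by ∂[p,q] = [q] − [p]. For instance
  ∂ST = T − S.
As a 5×9 matrix over Z this has rank 4, with invariant factors (1,1,1,1).

The boundary map ∂_2: C_2 → C_1 sends each 2-simplex [p,q,r] to [q,r] − [p,r] + [p,q]. For instance
  ∂QRS = RS − QS + QR,
  ∂PRS = RS − PS + PR.
As a 9×6 matrix over Z this has rank 5, with invariant factors (1,1,1,1,1).

Now H_k = ker ∂_k / im ∂_{k+1}, so:

  H_0: rank C_0 − rank ∂_1 = 5 − 4 = 1, and the invariant factors of ∂_1 are all 1, so H_0 ≅ Z.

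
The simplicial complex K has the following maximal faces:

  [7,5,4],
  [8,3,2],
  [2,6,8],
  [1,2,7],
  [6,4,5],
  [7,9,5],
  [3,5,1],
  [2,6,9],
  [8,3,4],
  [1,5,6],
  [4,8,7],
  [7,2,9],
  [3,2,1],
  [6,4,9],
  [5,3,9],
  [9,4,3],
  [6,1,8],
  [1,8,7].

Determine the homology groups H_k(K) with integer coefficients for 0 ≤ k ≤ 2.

K has 9 vertices, 27 edges, 18 triangles.
rank ∂_0 = 0, rank ∂_1 = 8 ⇒ b_0 = 9 − 0 − 8 = 1; all invariant factors of ∂_1 are 1 so no torsion. So H_0 ≅ Z.
rank ∂_1 = 8, rank ∂_2 = 18 ⇒ b_1 = 27 − 8 − 18 = 1; ∂_2 has invariant factor(s) [2] giving torsion. So H_1 ≅ Z ⊕ Z/2Z.
rank ∂_2 = 18, rank ∂_3 = 0 ⇒ b_2 = 18 − 18 − 0 = 0. So H_2 ≅ 0.

H_0 = Z,  H_1 = Z ⊕ Z/2Z,  H_2 = 0.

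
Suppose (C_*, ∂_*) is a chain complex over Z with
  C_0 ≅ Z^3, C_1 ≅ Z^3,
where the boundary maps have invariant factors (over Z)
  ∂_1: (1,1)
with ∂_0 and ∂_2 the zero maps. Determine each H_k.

H_0 = Z,  H_1 = Z.

H_0: b_0 = 3 − 0 − 2 = 1; torsion from ∂_1 factors > 1: none. So H_0 = Z.
H_1: b_1 = 3 − 2 − 0 = 1; torsion from ∂_2 factors > 1: none. So H_1 = Z.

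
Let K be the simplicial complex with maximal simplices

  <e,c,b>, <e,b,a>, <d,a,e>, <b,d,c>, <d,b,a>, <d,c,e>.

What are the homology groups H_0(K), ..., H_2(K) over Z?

We work with the vertex ordering a < b < c < d < e. The simplices of K, each written with vertices in increasing order, are:

  0-simplices (5): a, b, c, d, e
  1-simplices (9): ab, ad, ae, bc, bd, be, cd, ce, de
  2-simplices (6): abd, abe, ade, bcd, bce, cde

Hence C_0 ≅ Z^5, C_1 ≅ Z^9, C_2 ≅ Z^6.

The boundary map ∂_1: C_1 → C_0 sends each edge [p,q] (with p < q) to q − p.
The 5×9 boundary matrix has rank 4 and Smith normal form diag(1,1,1,1).

Boundary ∂_2: C_2 → C_1 sends each 2-simplex [p,q,r] to [q,r] − [p,r] + [p,q]. For instance
  ∂abd = bd − ad + ab,
  ∂cde = de − ce + cd.
As a 9×6 matrix over Z this has rank 5, with invariant factors (1,1,1,1,1).

From H_k ≅ ker(∂_k) / im(∂_{k+1}) we obtain:

  H_0: rank C_0 − rank ∂_1 = 5 − 4 = 1, and the invariant factors of ∂_1 are all 1, so H_0 ≅ Z.
  H_1: rank ker ∂_1 − rank ∂_2 = (9 − 4) − 5 = 0, and the invariant factors of ∂_2 are all 1, so H_1 ≅ 0.
  H_2: rank ker ∂_2 − rank ∂_3 = (6 − 5) − 0 = 1, and there is no ∂_3, so H_2 ≅ Z.

As a check, the Euler characteristic is 5 − 9 + 6 = 2, which agrees with 1 − 0 + 1 = 2.

H_0 = Z,  H_1 = 0,  H_2 = Z.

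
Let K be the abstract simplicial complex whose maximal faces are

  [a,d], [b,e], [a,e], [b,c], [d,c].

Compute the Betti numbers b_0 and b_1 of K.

b_0 = 1, b_1 = 1.

We work with the vertex ordering a < b < c < d < e. The simplices of K, each written with vertices in increasing order, are:

  0-simplices (5): a, b, c, d, e
  1-simplices (5): ad, ae, bc, be, cd

giving chain groups C_0 ≅ Z^5, C_1 ≅ Z^5.

The boundary map ∂_1: C_1 → C_0 maps an edge to its endpoints' difference, ∂[p,q] = q − p.
The resulting 5×5 matrix has rank 4, and its Smith normal form has invariant factors (1,1,1,1).

Computing H_k = (kernel of ∂_k) / (image of ∂_{k+1}):

  H_0: rank C_0 − rank ∂_1 = 5 − 4 = 1, and the invariant factors of ∂_1 are all 1, so H_0 = Z.
  H_1: rank ker ∂_1 − rank ∂_2 = (5 − 4) − 0 = 1, and there is no ∂_2, so H_1 = Z.

As a check, the Euler characteristic is 5 − 5 = 0, which agrees with 1 − 1 = 0.

Hence the Betti numbers are b_0 = 1, b_1 = 1.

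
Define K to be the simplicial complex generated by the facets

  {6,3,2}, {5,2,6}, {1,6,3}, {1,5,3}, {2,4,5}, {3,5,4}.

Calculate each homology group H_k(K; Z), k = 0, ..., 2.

H_0 ≅ Z,  H_1 ≅ Z,  H_2 = 0.

We work with the vertex ordering 1 < 2 < 3 < 4 < 5 < 6. The simplices of K, each written with vertices in increasing order, are:

  0-simplices (6): [1], [2], [3], [4], [5], [6]
  1-simplices (12): [1,3], [1,5], [1,6], [2,3], [2,4], [2,5], [2,6], [3,4], [3,5], [3,6], [4,5], [5,6]
  2-simplices (6): [1,3,5], [1,3,6], [2,3,6], [2,4,5], [2,5,6], [3,4,5]

so the chain groups are C_0 ≅ Z^6, C_1 ≅ Z^12, C_2 ≅ Z^6.

∂_1: C_1 → C_0 sends each edge [p,q] (with p < q) to q − p.
As a 6×12 matrix over Z this has rank 5, with invariant factors (1,1,1,1,1).

The boundary map ∂_2: C_2 → C_1 maps a triangle to the signed sum of its edges. For instance
  ∂[1,3,5] = [3,5] − [1,5] + [1,3],
  ∂[2,5,6] = [5,6] − [2,6] + [2,5].
This gives a 12×6 integer matrix of rank 6; reducing to Smith normal form yields diagonal entries (1,1,1,1,1,1).

Computing H_k = (kernel of ∂_k) / (image of ∂_{k+1}):

  H_0: rank C_0 − rank ∂_1 = 6 − 5 = 1, and the invariant factors of ∂_1 are all 1, so H_0 ≅ Z.
  H_1: rank ker ∂_1 − rank ∂_2 = (12 − 5) − 6 = 1, and the invariant factors of ∂_2 are all 1, so H_1 ≅ Z.
  H_2: rank ker ∂_2 − rank ∂_3 = (6 − 6) − 0 = 0, and there is no ∂_3, so H_2 ≅ 0.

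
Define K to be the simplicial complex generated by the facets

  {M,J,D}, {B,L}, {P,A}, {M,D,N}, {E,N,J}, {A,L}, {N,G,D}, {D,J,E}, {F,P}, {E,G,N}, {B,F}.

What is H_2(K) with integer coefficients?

Order the vertices as A < B < D < E < F < G < J < L < M < N < P. Listing each simplex with vertices in this order, K has dimension 2 with simplices:

  0-simplices (11): A, B, D, E, F, G, J, L, M, N, P
  1-simplices (17): AL, AP, BF, BL, DE, DG, DJ, DM, DN, EG, EJ, EN, FP, GN, JM, JN, MN
  2-simplices (6): DEJ, DGN, DJM, DMN, EGN, EJN

Hence C_0 ≅ Z^11, C_1 ≅ Z^17, C_2 ≅ Z^6.

∂_1: C_1 → C_0 maps an edge to its endpoints' difference, ∂[p,q] = q − p.
The resulting 11×17 matrix has rank 9, and its Smith normal form has invariant factors (1,1,1,1,1,1,1,1,1).

∂_2: C_2 → C_1 sends each 2-simplex [p,q,r] to [q,r] − [p,r] + [p,q]. For instance
  ∂DJM = JM − DM + DJ,
  ∂EJN = JN − EN + EJ.
The resulting 17×6 matrix has rank 6, and its Smith normal form has invariant factors (1,1,1,1,1,1).

Reading off H_k = ker ∂_k / im ∂_{k+1}:

  H_2: rank ker ∂_2 − rank ∂_3 = (6 − 6) − 0 = 0, and there is no ∂_3, so H_2 ≅ 0.

H_2 ≅ 0.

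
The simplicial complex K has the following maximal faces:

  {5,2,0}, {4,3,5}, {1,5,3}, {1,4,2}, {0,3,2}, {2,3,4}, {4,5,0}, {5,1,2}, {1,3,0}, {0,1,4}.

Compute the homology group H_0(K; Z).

H_0 ≅ Z.

We work with the vertex ordering 0 < 1 < 2 < 3 < 4 < 5. The simplices of K, each written with vertices in increasing order, are:

  0-simplices (6): [0], [1], [2], [3], [4], [5]
  1-simplices (15): [0,1], [0,2], [0,3], [0,4], [0,5], [1,2], [1,3], [1,4], [1,5], [2,3], [2,4], [2,5], [3,4], [3,5], [4,5]
  2-simplices (10): [0,1,3], [0,1,4], [0,2,3], [0,2,5], [0,4,5], [1,2,4], [1,2,5], [1,3,5], [2,3,4], [3,4,5]

giving chain groups C_0 ≅ Z^6, C_1 ≅ Z^15, C_2 ≅ Z^10.

The boundary map ∂_1: C_1 → C_0 is given by ∂[p,q] = [q] − [p].
The resulting 6×15 matrix has rank 5, and its Smith normal form has invariant factors (1,1,1,1,1).

Boundary ∂_2: C_2 → C_1 acts by ∂[p,q,r] = [q,r] − [p,r] + [p,q]. For instance
  ∂[0,1,3] = [1,3] − [0,3] + [0,1],
  ∂[0,2,3] = [2,3] − [0,3] + [0,2].
The resulting 15×10 matrix has rank 10, and its Smith normal form has invariant factors (1,1,1,1,1,1,1,1,1,2).

Now H_k = ker ∂_k / im ∂_{k+1}, so:

  H_0: rank C_0 − rank ∂_1 = 6 − 5 = 1, and the invariant factors of ∂_1 are all 1, so H_0 = Z.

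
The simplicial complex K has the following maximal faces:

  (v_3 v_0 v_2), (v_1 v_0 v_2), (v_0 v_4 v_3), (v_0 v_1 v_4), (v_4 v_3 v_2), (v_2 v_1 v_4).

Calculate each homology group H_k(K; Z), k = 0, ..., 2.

H_0 ≅ Z,  H_1 = 0,  H_2 ≅ Z.

We work with the vertex ordering v_0 < v_1 < v_2 < v_3 < v_4. The simplices of K, each written with vertices in increasing order, are:

  0-simplices (5): [v_0], [v_1], [v_2], [v_3], [v_4]
  1-simplices (9): [v_0,v_1], [v_0,v_2], [v_0,v_3], [v_0,v_4], [v_1,v_2], [v_1,v_4], [v_2,v_3], [v_2,v_4], [v_3,v_4]
  2-simplices (6): [v_0,v_1,v_2], [v_0,v_1,v_4], [v_0,v_2,v_3], [v_0,v_3,v_4], [v_1,v_2,v_4], [v_2,v_3,v_4]

so the chain groups are C_0 ≅ Z^5, C_1 ≅ Z^9, C_2 ≅ Z^6.

The boundary map ∂_1: C_1 → C_0 maps an edge to its endpoints' difference, ∂[p,q] = q − p.
As a 5×9 matrix over Z this has rank 4, with invariant factors (1,1,1,1).

∂_2: C_2 → C_1 sends each 2-simplex [p,q,r] to [q,r] − [p,r] + [p,q]. For instance
  ∂[v_1,v_2,v_4] = [v_2,v_4] − [v_1,v_4] + [v_1,v_2],
  ∂[v_0,v_1,v_4] = [v_1,v_4] − [v_0,v_4] + [v_0,v_1].
This gives a 9×6 integer matrix of rank 5; reducing to Smith normal form yields diagonal entries (1,1,1,1,1).

Computing H_k = (kernel of ∂_k) / (image of ∂_{k+1}):

  H_0: rank C_0 − rank ∂_1 = 5 − 4 = 1, and the invariant factors of ∂_1 are all 1, so H_0 ≅ Z.
  H_1: rank ker ∂_1 − rank ∂_2 = (9 − 4) − 5 = 0, and the invariant factors of ∂_2 are all 1, so H_1 ≅ 0.
  H_2: rank ker ∂_2 − rank ∂_3 = (6 − 5) − 0 = 1, and there is no ∂_3, so H_2 ≅ Z.

As a check, the Euler characteristic is 5 − 9 + 6 = 2, which agrees with 1 − 0 + 1 = 2.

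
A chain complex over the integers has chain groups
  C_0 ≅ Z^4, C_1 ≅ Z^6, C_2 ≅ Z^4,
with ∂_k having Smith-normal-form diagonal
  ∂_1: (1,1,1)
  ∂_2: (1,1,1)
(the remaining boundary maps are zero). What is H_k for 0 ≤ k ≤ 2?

H_0 ≅ Z,  H_1 = 0,  H_2 ≅ Z.

H_0: b_0 = 4 − 0 − 3 = 1; torsion from ∂_1 factors > 1: none. So H_0 ≅ Z.
H_1: b_1 = 6 − 3 − 3 = 0; torsion from ∂_2 factors > 1: none. So H_1 ≅ 0.
H_2: b_2 = 4 − 3 − 0 = 1; torsion from ∂_3 factors > 1: none. So H_2 ≅ Z.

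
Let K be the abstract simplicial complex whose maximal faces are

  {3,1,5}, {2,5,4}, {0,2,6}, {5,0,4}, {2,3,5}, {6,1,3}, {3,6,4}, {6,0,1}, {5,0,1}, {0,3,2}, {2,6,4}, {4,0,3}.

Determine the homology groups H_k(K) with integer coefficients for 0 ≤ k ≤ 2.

H_0 = Z,  H_1 = Z/2,  H_2 = 0.

Order the vertices as 0 < 1 < 2 < 3 < 4 < 5 < 6. Listing each simplex with vertices in this order, K has dimension 2 with simplices:

  0-simplices (7): [0], [1], [2], [3], [4], [5], [6]
  1-simplices (18): [0,1], [0,2], [0,3], [0,4], [0,5], [0,6], [1,3], [1,5], [1,6], [2,3], [2,4], [2,5], [2,6], [3,4], [3,5], [3,6], [4,5], [4,6]
  2-simplices (12): [0,1,5], [0,1,6], [0,2,3], [0,2,6], [0,3,4], [0,4,5], [1,3,5], [1,3,6], [2,3,5], [2,4,5], [2,4,6], [3,4,6]

so the chain groups are C_0 ≅ Z^7, C_1 ≅ Z^18, C_2 ≅ Z^12.

Boundary ∂_1: C_1 → C_0 is given by ∂[p,q] = [q] − [p].
As a 7×18 matrix over Z this has rank 6, with invariant factors (1,1,1,1,1,1).

∂_2: C_2 → C_1 acts by ∂[p,q,r] = [q,r] − [p,r] + [p,q]. For instance
  ∂[2,4,6] = [4,6] − [2,6] + [2,4],
  ∂[2,3,5] = [3,5] − [2,5] + [2,3].
The 18×12 boundary matrix has rank 12 and Smith normal form diag(1,1,1,1,1,1,1,1,1,1,1,2).

From H_k ≅ ker(∂_k) / im(∂_{k+1}) we obtain:

  H_0: rank C_0 − rank ∂_1 = 7 − 6 = 1, and the invariant factors of ∂_1 are all 1, so H_0 = Z.
  H_1: rank ker ∂_1 − rank ∂_2 = (18 − 6) − 12 = 0, and ∂_2 has invariant factor 2 > 1, so H_1 = Z/2.
  H_2: rank ker ∂_2 − rank ∂_3 = (12 − 12) − 0 = 0, and there is no ∂_3, so H_2 = 0.

As a check, the Euler characteristic is 7 − 18 + 12 = 1, which agrees with 1 − 0 + 0 = 1.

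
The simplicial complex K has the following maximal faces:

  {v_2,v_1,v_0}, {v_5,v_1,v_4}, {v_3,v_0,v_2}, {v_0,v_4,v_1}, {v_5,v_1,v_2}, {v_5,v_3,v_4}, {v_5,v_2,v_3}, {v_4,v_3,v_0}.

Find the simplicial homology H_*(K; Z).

Order the vertices as v_0 < v_1 < v_2 < v_3 < v_4 < v_5. Listing each simplex with vertices in this order, K has dimension 2 with simplices:

  0-simplices (6): [v_0], [v_1], [v_2], [v_3], [v_4], [v_5]
  1-simplices (12): [v_0,v_1], [v_0,v_2], [v_0,v_3], [v_0,v_4], [v_1,v_2], [v_1,v_4], [v_1,v_5], [v_2,v_3], [v_2,v_5], [v_3,v_4], [v_3,v_5], [v_4,v_5]
  2-simplices (8): [v_0,v_1,v_2], [v_0,v_1,v_4], [v_0,v_2,v_3], [v_0,v_3,v_4], [v_1,v_2,v_5], [v_1,v_4,v_5], [v_2,v_3,v_5], [v_3,v_4,v_5]

Hence C_0 ≅ Z^6, C_1 ≅ Z^12, C_2 ≅ Z^8.

Boundary ∂_1: C_1 → C_0 maps an edge to its endpoints' difference, ∂[p,q] = q − p. For instance
  ∂[v_1,v_5] = [v_5] − [v_1].
This gives a 6×12 integer matrix of rank 5; reducing to Smith normal form yields diagonal entries (1,1,1,1,1).

The boundary map ∂_2: C_2 → C_1 maps a triangle to the signed sum of its edges. For instance
  ∂[v_3,v_4,v_5] = [v_4,v_5] − [v_3,v_5] + [v_3,v_4],
  ∂[v_0,v_2,v_3] = [v_2,v_3] − [v_0,v_3] + [v_0,v_2].
As a 12×8 matrix over Z this has rank 7, with invariant factors (1,1,1,1,1,1,1).

Reading off H_k = ker ∂_k / im ∂_{k+1}:

  H_0: rank C_0 − rank ∂_1 = 6 − 5 = 1, and the invariant factors of ∂_1 are all 1, so H_0 = Z.
  H_1: rank ker ∂_1 − rank ∂_2 = (12 − 5) − 7 = 0, and the invariant factors of ∂_2 are all 1, so H_1 = 0.
  H_2: rank ker ∂_2 − rank ∂_3 = (8 − 7) − 0 = 1, and there is no ∂_3, so H_2 = Z.

H_0 = Z,  H_1 = 0,  H_2 = Z.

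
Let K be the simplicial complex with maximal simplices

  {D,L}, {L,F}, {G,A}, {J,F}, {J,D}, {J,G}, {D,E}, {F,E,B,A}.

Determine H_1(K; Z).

H_1 = Z^3.

K has 8 vertices, 13 edges, 4 triangles, 1 3-simplex.
rank ∂_1 = 7, rank ∂_2 = 3 ⇒ b_1 = 13 − 7 − 3 = 3; all invariant factors of ∂_2 are 1 so no torsion. So H_1 = Z^3.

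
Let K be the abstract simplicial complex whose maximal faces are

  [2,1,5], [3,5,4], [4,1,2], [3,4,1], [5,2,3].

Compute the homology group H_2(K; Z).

Fix the vertex order 1 < 2 < 3 < 4 < 5 and write every simplex with vertices in increasing order. Then dim K = 2 and the simplices of K are:

  0-simplices (5): [1], [2], [3], [4], [5]
  1-simplices (10): [1,2], [1,3], [1,4], [1,5], [2,3], [2,4], [2,5], [3,4], [3,5], [4,5]
  2-simplices (5): [1,2,4], [1,2,5], [1,3,4], [2,3,5], [3,4,5]

so the chain groups are C_0 ≅ Z^5, C_1 ≅ Z^10, C_2 ≅ Z^5.

The boundary map ∂_1: C_1 → C_0 maps an edge to its endpoints' difference, ∂[p,q] = q − p. For instance
  ∂[2,3] = [3] − [2].
This gives a 5×10 integer matrix of rank 4; reducing to Smith normal form yields diagonal entries (1,1,1,1).

Boundary ∂_2: C_2 → C_1 maps a triangle to the signed sum of its edges. For instance
  ∂[2,3,5] = [3,5] − [2,5] + [2,3],
  ∂[3,4,5] = [4,5] − [3,5] + [3,4].
This gives a 10×5 integer matrix of rank 5; reducing to Smith normal form yields diagonal entries (1,1,1,1,1).

Now H_k = ker ∂_k / im ∂_{k+1}, so:

  H_2: rank ker ∂_2 − rank ∂_3 = (5 − 5) − 0 = 0, and there is no ∂_3, so H_2 ≅ 0.

H_2 ≅ 0.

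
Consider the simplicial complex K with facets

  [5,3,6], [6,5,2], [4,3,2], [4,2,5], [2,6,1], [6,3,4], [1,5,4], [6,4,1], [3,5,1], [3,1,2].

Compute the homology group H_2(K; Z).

K has 6 vertices, 15 edges, 10 triangles.
rank ∂_2 = 10, rank ∂_3 = 0 ⇒ b_2 = 10 − 10 − 0 = 0. So H_2 ≅ 0.

H_2 ≅ 0.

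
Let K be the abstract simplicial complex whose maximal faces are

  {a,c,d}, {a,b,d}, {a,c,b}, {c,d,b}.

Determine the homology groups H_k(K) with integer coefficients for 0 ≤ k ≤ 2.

H_0 ≅ Z,  H_1 = 0,  H_2 ≅ Z.

Order the vertices as a < b < c < d. Listing each simplex with vertices in this order, K has dimension 2 with simplices:

  0-simplices (4): a, b, c, d
  1-simplices (6): ab, ac, ad, bc, bd, cd
  2-simplices (4): abc, abd, acd, bcd

so the chain groups are C_0 ≅ Z^4, C_1 ≅ Z^6, C_2 ≅ Z^4.

Boundary ∂_1: C_1 → C_0 sends each edge [p,q] (with p < q) to q − p. For instance
  ∂ab = b − a.
The 4×6 boundary matrix has rank 3 and Smith normal form diag(1,1,1).

The boundary map ∂_2: C_2 → C_1 maps a triangle to the signed sum of its edges. For instance
  ∂abd = bd − ad + ab,
  ∂bcd = cd − bd + bc.
As a 6×4 matrix over Z this has rank 3, with invariant factors (1,1,1).

From H_k ≅ ker(∂_k) / im(∂_{k+1}) we obtain:

  H_0: rank C_0 − rank ∂_1 = 4 − 3 = 1, and the invariant factors of ∂_1 are all 1, so H_0 ≅ Z.
  H_1: rank ker ∂_1 − rank ∂_2 = (6 − 3) − 3 = 0, and the invariant factors of ∂_2 are all 1, so H_1 ≅ 0.
  H_2: rank ker ∂_2 − rank ∂_3 = (4 − 3) − 0 = 1, and there is no ∂_3, so H_2 ≅ Z.

As a check, the Euler characteristic is 4 − 6 + 4 = 2, which agrees with 1 − 0 + 1 = 2.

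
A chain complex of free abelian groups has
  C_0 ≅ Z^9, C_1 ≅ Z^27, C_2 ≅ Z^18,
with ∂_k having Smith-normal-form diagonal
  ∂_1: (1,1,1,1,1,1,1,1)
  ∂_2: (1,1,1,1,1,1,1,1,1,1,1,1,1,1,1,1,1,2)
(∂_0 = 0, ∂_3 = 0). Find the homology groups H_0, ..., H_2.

H_0 = Z,  H_1 = Z ⊕ Z/2,  H_2 = 0.

H_0: b_0 = 9 − 0 − 8 = 1; torsion from ∂_1 factors > 1: none. So H_0 = Z.
H_1: b_1 = 27 − 8 − 18 = 1; torsion from ∂_2 factors > 1: [2]. So H_1 = Z ⊕ Z/2.
H_2: b_2 = 18 − 18 − 0 = 0; torsion from ∂_3 factors > 1: none. So H_2 = 0.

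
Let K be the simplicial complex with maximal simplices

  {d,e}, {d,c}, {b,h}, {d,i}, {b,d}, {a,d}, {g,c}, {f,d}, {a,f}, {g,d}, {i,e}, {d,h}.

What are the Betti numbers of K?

b_0 = 1, b_1 = 4.

Fix the vertex order a < b < c < d < e < f < g < h < i and write every simplex with vertices in increasing order. Then dim K = 1 and the simplices of K are:

  0-simplices (9): a, b, c, d, e, f, g, h, i
  1-simplices (12): ad, af, bd, bh, cd, cg, de, df, dg, dh, di, ei

giving chain groups C_0 ≅ Z^9, C_1 ≅ Z^12.

Boundary ∂_1: C_1 → C_0 is given by ∂[p,q] = [q] − [p].
The 9×12 boundary matrix has rank 8 and Smith normal form diag(1,1,1,1,1,1,1,1).

Computing H_k = (kernel of ∂_k) / (image of ∂_{k+1}):

  H_0: rank C_0 − rank ∂_1 = 9 − 8 = 1, and the invariant factors of ∂_1 are all 1, so H_0 ≅ Z.
  H_1: rank ker ∂_1 − rank ∂_2 = (12 − 8) − 0 = 4, and there is no ∂_2, so H_1 ≅ Z^4.

As a check, the Euler characteristic is 9 − 12 = -3, which agrees with 1 − 4 = -3.

Hence the Betti numbers are b_0 = 1, b_1 = 4.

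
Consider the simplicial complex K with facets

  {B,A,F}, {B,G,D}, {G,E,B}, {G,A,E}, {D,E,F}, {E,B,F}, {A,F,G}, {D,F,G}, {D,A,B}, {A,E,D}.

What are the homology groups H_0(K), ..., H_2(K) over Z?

Fix the vertex order A < B < D < E < F < G and write every simplex with vertices in increasing order. Then dim K = 2 and the simplices of K are:

  0-simplices (6): A, B, D, E, F, G
  1-simplices (15): AB, AD, AE, AF, AG, BD, BE, BF, BG, DE, DF, DG, EF, EG, FG
  2-simplices (10): ABD, ABF, ADE, AEG, AFG, BDG, BEF, BEG, DEF, DFG

giving chain groups C_0 ≅ Z^6, C_1 ≅ Z^15, C_2 ≅ Z^10.

The boundary map ∂_1: C_1 → C_0 is given by ∂[p,q] = [q] − [p]. For instance
  ∂BF = F − B.
The 6×15 boundary matrix has rank 5 and Smith normal form diag(1,1,1,1,1).

The boundary map ∂_2: C_2 → C_1 acts by ∂[p,q,r] = [q,r] − [p,r] + [p,q]. For instance
  ∂BDG = DG − BG + BD,
  ∂ABD = BD − AD + AB.
As a 15×10 matrix over Z this has rank 10, with invariant factors (1,1,1,1,1,1,1,1,1,2).

From H_k ≅ ker(∂_k) / im(∂_{k+1}) we obtain:

  H_0: rank C_0 − rank ∂_1 = 6 − 5 = 1, and the invariant factors of ∂_1 are all 1, so H_0 ≅ Z.
  H_1: rank ker ∂_1 − rank ∂_2 = (15 − 5) − 10 = 0, and ∂_2 has invariant factor 2 > 1, so H_1 ≅ Z/2Z.
  H_2: rank ker ∂_2 − rank ∂_3 = (10 − 10) − 0 = 0, and there is no ∂_3, so H_2 ≅ 0.

H_0 ≅ Z,  H_1 ≅ Z/2Z,  H_2 = 0.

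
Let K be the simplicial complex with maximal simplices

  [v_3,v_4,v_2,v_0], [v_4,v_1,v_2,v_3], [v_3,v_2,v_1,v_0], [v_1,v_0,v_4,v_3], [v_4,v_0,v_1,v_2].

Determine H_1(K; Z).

H_1 = 0.

Take the total order v_0 < v_1 < v_2 < v_3 < v_4 on the vertex set. Then K (dimension 3) consists of the simplices:

  0-simplices (5): [v_0], [v_1], [v_2], [v_3], [v_4]
  1-simplices (10): [v_0,v_1], [v_0,v_2], [v_0,v_3], [v_0,v_4], [v_1,v_2], [v_1,v_3], [v_1,v_4], [v_2,v_3], [v_2,v_4], [v_3,v_4]
  2-simplices (10): [v_0,v_1,v_2], [v_0,v_1,v_3], [v_0,v_1,v_4], [v_0,v_2,v_3], [v_0,v_2,v_4], [v_0,v_3,v_4], [v_1,v_2,v_3], [v_1,v_2,v_4], [v_1,v_3,v_4], [v_2,v_3,v_4]
  3-simplices (5): [v_0,v_1,v_2,v_3], [v_0,v_1,v_2,v_4], [v_0,v_1,v_3,v_4], [v_0,v_2,v_3,v_4], [v_1,v_2,v_3,v_4]

so the chain groups are C_0 ≅ Z^5, C_1 ≅ Z^10, C_2 ≅ Z^10, C_3 ≅ Z^5.

Boundary ∂_1: C_1 → C_0 maps an edge to its endpoints' difference, ∂[p,q] = q − p. For instance
  ∂[v_1,v_4] = [v_4] − [v_1].
The 5×10 boundary matrix has rank 4 and Smith normal form diag(1,1,1,1).

∂_2: C_2 → C_1 maps a triangle to the signed sum of its edges. For instance
  ∂[v_0,v_2,v_3] = [v_2,v_3] − [v_0,v_3] + [v_0,v_2],
  ∂[v_1,v_3,v_4] = [v_3,v_4] − [v_1,v_4] + [v_1,v_3].
The 10×10 boundary matrix has rank 6 and Smith normal form diag(1,1,1,1,1,1).

The boundary map ∂_3: C_3 → C_2 sends each 3-simplex σ to the alternating sum Σ_i (−1)^i (σ with its i-th vertex removed). For instance
  ∂[v_1,v_2,v_3,v_4] = [v_2,v_3,v_4] − [v_1,v_3,v_4] + [v_1,v_2,v_4] − [v_1,v_2,v_3],
  ∂[v_0,v_1,v_2,v_4] = [v_1,v_2,v_4] − [v_0,v_2,v_4] + [v_0,v_1,v_4] − [v_0,v_1,v_2].
As a 10×5 matrix over Z this has rank 4, with invariant factors (1,1,1,1).

Reading off H_k = ker ∂_k / im ∂_{k+1}:

  H_1: rank ker ∂_1 − rank ∂_2 = (10 − 4) − 6 = 0, and the invariant factors of ∂_2 are all 1, so H_1 = 0.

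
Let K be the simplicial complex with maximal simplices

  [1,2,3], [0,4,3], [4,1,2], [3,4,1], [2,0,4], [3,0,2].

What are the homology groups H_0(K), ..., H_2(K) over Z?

H_0 ≅ Z,  H_1 = 0,  H_2 ≅ Z.

Fix the vertex order 0 < 1 < 2 < 3 < 4 and write every simplex with vertices in increasing order. Then dim K = 2 and the simplices of K are:

  0-simplices (5): [0], [1], [2], [3], [4]
  1-simplices (9): [0,2], [0,3], [0,4], [1,2], [1,3], [1,4], [2,3], [2,4], [3,4]
  2-simplices (6): [0,2,3], [0,2,4], [0,3,4], [1,2,3], [1,2,4], [1,3,4]

so the chain groups are C_0 ≅ Z^5, C_1 ≅ Z^9, C_2 ≅ Z^6.

Boundary ∂_1: C_1 → C_0 sends each edge [p,q] (with p < q) to q − p.
As a 5×9 matrix over Z this has rank 4, with invariant factors (1,1,1,1).

∂_2: C_2 → C_1 sends each 2-simplex [p,q,r] to [q,r] − [p,r] + [p,q]. For instance
  ∂[1,2,3] = [2,3] − [1,3] + [1,2],
  ∂[1,3,4] = [3,4] − [1,4] + [1,3].
The 9×6 boundary matrix has rank 5 and Smith normal form diag(1,1,1,1,1).

Now H_k = ker ∂_k / im ∂_{k+1}, so:

  H_0: rank C_0 − rank ∂_1 = 5 − 4 = 1, and the invariant factors of ∂_1 are all 1, so H_0 = Z.
  H_1: rank ker ∂_1 − rank ∂_2 = (9 − 4) − 5 = 0, and the invariant factors of ∂_2 are all 1, so H_1 = 0.
  H_2: rank ker ∂_2 − rank ∂_3 = (6 − 5) − 0 = 1, and there is no ∂_3, so H_2 = Z.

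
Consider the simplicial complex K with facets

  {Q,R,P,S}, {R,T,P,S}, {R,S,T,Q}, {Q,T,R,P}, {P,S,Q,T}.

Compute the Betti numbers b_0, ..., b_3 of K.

K has 5 vertices, 10 edges, 10 triangles, 5 3-simplices.
rank ∂_0 = 0, rank ∂_1 = 4 ⇒ b_0 = 5 − 0 − 4 = 1; all invariant factors of ∂_1 are 1 so no torsion. So H_0 = Z.
rank ∂_1 = 4, rank ∂_2 = 6 ⇒ b_1 = 10 − 4 − 6 = 0; all invariant factors of ∂_2 are 1 so no torsion. So H_1 = 0.
rank ∂_2 = 6, rank ∂_3 = 4 ⇒ b_2 = 10 − 6 − 4 = 0; all invariant factors of ∂_3 are 1 so no torsion. So H_2 = 0.
rank ∂_3 = 4, rank ∂_4 = 0 ⇒ b_3 = 5 − 4 − 0 = 1. So H_3 = Z.

b_0 = 1, b_1 = 0, b_2 = 0, b_3 = 1.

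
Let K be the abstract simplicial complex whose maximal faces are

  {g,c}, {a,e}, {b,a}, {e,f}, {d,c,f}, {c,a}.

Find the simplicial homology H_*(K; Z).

H_0 = Z,  H_1 = Z,  H_2 = 0.

Fix the vertex order a < b < c < d < e < f < g and write every simplex with vertices in increasing order. Then dim K = 2 and the simplices of K are:

  0-simplices (7): a, b, c, d, e, f, g
  1-simplices (8): ab, ac, ae, cd, cf, cg, df, ef
  2-simplices (1): cdf

giving chain groups C_0 ≅ Z^7, C_1 ≅ Z^8, C_2 ≅ Z^1.

Boundary ∂_1: C_1 → C_0 is given by ∂[p,q] = [q] − [p].
This gives a 7×8 integer matrix of rank 6; reducing to Smith normal form yields diagonal entries (1,1,1,1,1,1).

The boundary map ∂_2: C_2 → C_1 sends each 2-simplex [p,q,r] to [q,r] − [p,r] + [p,q]. For instance
  ∂cdf = df − cf + cd.
This gives a 8×1 integer matrix of rank 1; reducing to Smith normal form yields diagonal entries (1).

Now H_k = ker ∂_k / im ∂_{k+1}, so:

  H_0: rank C_0 − rank ∂_1 = 7 − 6 = 1, and the invariant factors of ∂_1 are all 1, so H_0 = Z.
  H_1: rank ker ∂_1 − rank ∂_2 = (8 − 6) − 1 = 1, and the invariant factors of ∂_2 are all 1, so H_1 = Z.
  H_2: rank ker ∂_2 − rank ∂_3 = (1 − 1) − 0 = 0, and there is no ∂_3, so H_2 = 0.

As a check, the Euler characteristic is 7 − 8 + 1 = 0, which agrees with 1 − 1 + 0 = 0.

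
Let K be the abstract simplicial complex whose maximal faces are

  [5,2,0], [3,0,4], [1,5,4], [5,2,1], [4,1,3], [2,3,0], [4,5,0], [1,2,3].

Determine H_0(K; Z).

We work with the vertex ordering 0 < 1 < 2 < 3 < 4 < 5. The simplices of K, each written with vertices in increasing order, are:

  0-simplices (6): [0], [1], [2], [3], [4], [5]
  1-simplices (12): [0,2], [0,3], [0,4], [0,5], [1,2], [1,3], [1,4], [1,5], [2,3], [2,5], [3,4], [4,5]
  2-simplices (8): [0,2,3], [0,2,5], [0,3,4], [0,4,5], [1,2,3], [1,2,5], [1,3,4], [1,4,5]

Hence C_0 ≅ Z^6, C_1 ≅ Z^12, C_2 ≅ Z^8.

The boundary map ∂_1: C_1 → C_0 maps an edge to its endpoints' difference, ∂[p,q] = q − p.
The resulting 6×12 matrix has rank 5, and its Smith normal form has invariant factors (1,1,1,1,1).

Boundary ∂_2: C_2 → C_1 maps a triangle to the signed sum of its edges. For instance
  ∂[1,2,5] = [2,5] − [1,5] + [1,2],
  ∂[0,2,5] = [2,5] − [0,5] + [0,2].
As a 12×8 matrix over Z this has rank 7, with invariant factors (1,1,1,1,1,1,1).

Reading off H_k = ker ∂_k / im ∂_{k+1}:

  H_0: rank C_0 − rank ∂_1 = 6 − 5 = 1, and the invariant factors of ∂_1 are all 1, so H_0 = Z.

(K is a triangulation of the 2-sphere S^2.)

H_0 ≅ Z.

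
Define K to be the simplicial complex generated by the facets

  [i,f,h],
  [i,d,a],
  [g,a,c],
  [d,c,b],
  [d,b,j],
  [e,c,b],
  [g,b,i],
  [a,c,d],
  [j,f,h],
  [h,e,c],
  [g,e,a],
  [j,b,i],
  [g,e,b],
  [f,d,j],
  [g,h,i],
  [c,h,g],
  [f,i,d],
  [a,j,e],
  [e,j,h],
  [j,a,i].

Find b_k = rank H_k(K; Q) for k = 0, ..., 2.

b_0 = 1, b_1 = 1, b_2 = 0.

Order the vertices as a < b < c < d < e < f < g < h < i < j. Listing each simplex with vertices in this order, K has dimension 2 with simplices:

  0-simplices (10): a, b, c, d, e, f, g, h, i, j
  1-simplices (30): ac, ad, ae, ag, ai, aj, bc, bd, be, bg, bi, bj, cd, ce, cg, ch, df, di, dj, eg, eh, ej, fh, fi, fj, gh, gi, hi, hj, ij
  2-simplices (20): acd, acg, adi, aeg, aej, aij, bcd, bce, bdj, beg, bgi, bij, ceh, cgh, dfi, dfj, ehj, fhi, fhj, ghi

Hence C_0 ≅ Z^10, C_1 ≅ Z^30, C_2 ≅ Z^20.

The boundary map ∂_1: C_1 → C_0 sends each edge [p,q] (with p < q) to q − p. For instance
  ∂ag = g − a.
As a 10×30 matrix over Z this has rank 9, with invariant factors (1,1,1,1,1,1,1,1,1).

Boundary ∂_2: C_2 → C_1 sends each 2-simplex [p,q,r] to [q,r] − [p,r] + [p,q]. For instance
  ∂bij = ij − bj + bi,
  ∂aij = ij − aj + ai.
The 30×20 boundary matrix has rank 20 and Smith normal form diag(1,1,1,1,1,1,1,1,1,1,1,1,1,1,1,1,1,1,1,2).

Reading off H_k = ker ∂_k / im ∂_{k+1}:

  H_0: rank C_0 − rank ∂_1 = 10 − 9 = 1, and the invariant factors of ∂_1 are all 1, so H_0 = Z.
  H_1: rank ker ∂_1 − rank ∂_2 = (30 − 9) − 20 = 1, and ∂_2 has invariant factor 2 > 1, so H_1 = Z ⊕ Z_2.
  H_2: rank ker ∂_2 − rank ∂_3 = (20 − 20) − 0 = 0, and there is no ∂_3, so H_2 = 0.

As a check, the Euler characteristic is 10 − 30 + 20 = 0, which agrees with 1 − 1 + 0 = 0.

Hence the Betti numbers are b_0 = 1, b_1 = 1, b_2 = 0.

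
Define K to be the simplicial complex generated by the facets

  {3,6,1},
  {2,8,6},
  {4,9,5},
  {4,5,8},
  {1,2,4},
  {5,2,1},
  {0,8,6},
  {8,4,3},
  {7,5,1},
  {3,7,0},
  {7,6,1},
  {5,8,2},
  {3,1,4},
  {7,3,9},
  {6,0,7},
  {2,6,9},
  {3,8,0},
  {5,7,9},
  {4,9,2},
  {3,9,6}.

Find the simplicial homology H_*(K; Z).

We work with the vertex ordering 0 < 1 < 2 < 3 < 4 < 5 < 6 < 7 < 8 < 9. The simplices of K, each written with vertices in increasing order, are:

  0-simplices (10): [0], [1], [2], [3], [4], [5], [6], [7], [8], [9]
  1-simplices (30): (30 of them)
  2-simplices (20): (20 of them)

Hence C_0 ≅ Z^10, C_1 ≅ Z^30, C_2 ≅ Z^20.

Boundary ∂_1: C_1 → C_0 maps an edge to its endpoints' difference, ∂[p,q] = q − p. For instance
  ∂[5,8] = [8] − [5].
The 10×30 boundary matrix has rank 9 and Smith normal form diag(1,1,1,1,1,1,1,1,1).

The boundary map ∂_2: C_2 → C_1 sends each 2-simplex [p,q,r] to [q,r] − [p,r] + [p,q]. For instance
  ∂[1,3,6] = [3,6] − [1,6] + [1,3],
  ∂[0,6,8] = [6,8] − [0,8] + [0,6].
This gives a 30×20 integer matrix of rank 20; reducing to Smith normal form yields diagonal entries (1,1,1,1,1,1,1,1,1,1,1,1,1,1,1,1,1,1,1,2).

Computing H_k = (kernel of ∂_k) / (image of ∂_{k+1}):

  H_0: rank C_0 − rank ∂_1 = 10 − 9 = 1, and the invariant factors of ∂_1 are all 1, so H_0 ≅ Z.
  H_1: rank ker ∂_1 − rank ∂_2 = (30 − 9) − 20 = 1, and ∂_2 has invariant factor 2 > 1, so H_1 ≅ Z ⊕ Z/2.
  H_2: rank ker ∂_2 − rank ∂_3 = (20 − 20) − 0 = 0, and there is no ∂_3, so H_2 ≅ 0.

(K is a triangulation of the Klein bottle.)

H_0 ≅ Z,  H_1 ≅ Z ⊕ Z/2,  H_2 = 0.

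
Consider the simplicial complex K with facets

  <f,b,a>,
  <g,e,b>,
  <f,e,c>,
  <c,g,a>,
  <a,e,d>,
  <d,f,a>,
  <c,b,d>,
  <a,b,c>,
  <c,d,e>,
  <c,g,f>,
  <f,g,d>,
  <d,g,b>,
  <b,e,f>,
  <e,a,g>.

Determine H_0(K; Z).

H_0 = Z.

Order the vertices as a < b < c < d < e < f < g. Listing each simplex with vertices in this order, K has dimension 2 with simplices:

  0-simplices (7): a, b, c, d, e, f, g
  1-simplices (21): ab, ac, ad, ae, af, ag, bc, bd, be, bf, bg, cd, ce, cf, cg, de, df, dg, ef, eg, fg
  2-simplices (14): abc, abf, acg, ade, adf, aeg, bcd, bdg, bef, beg, cde, cef, cfg, dfg

so the chain groups are C_0 ≅ Z^7, C_1 ≅ Z^21, C_2 ≅ Z^14.

Boundary ∂_1: C_1 → C_0 is given by ∂[p,q] = [q] − [p]. For instance
  ∂dg = g − d.
The 7×21 boundary matrix has rank 6 and Smith normal form diag(1,1,1,1,1,1).

Boundary ∂_2: C_2 → C_1 sends each 2-simplex [p,q,r] to [q,r] − [p,r] + [p,q]. For instance
  ∂cde = de − ce + cd,
  ∂cfg = fg − cg + cf.
The 21×14 boundary matrix has rank 13 and Smith normal form diag(1,1,1,1,1,1,1,1,1,1,1,1,1).

Reading off H_k = ker ∂_k / im ∂_{k+1}:

  H_0: rank C_0 − rank ∂_1 = 7 − 6 = 1, and the invariant factors of ∂_1 are all 1, so H_0 = Z.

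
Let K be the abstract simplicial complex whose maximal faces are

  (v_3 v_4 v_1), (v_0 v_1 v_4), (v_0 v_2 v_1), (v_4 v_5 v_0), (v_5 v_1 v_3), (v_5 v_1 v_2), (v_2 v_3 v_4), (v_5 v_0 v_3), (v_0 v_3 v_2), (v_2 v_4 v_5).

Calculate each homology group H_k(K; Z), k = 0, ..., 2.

H_0 = Z,  H_1 = Z/2,  H_2 = 0.

We work with the vertex ordering v_0 < v_1 < v_2 < v_3 < v_4 < v_5. The simplices of K, each written with vertices in increasing order, are:

  0-simplices (6): [v_0], [v_1], [v_2], [v_3], [v_4], [v_5]
  1-simplices (15): (15 of them)
  2-simplices (10): [v_0,v_1,v_2], [v_0,v_1,v_4], [v_0,v_2,v_3], [v_0,v_3,v_5], [v_0,v_4,v_5], [v_1,v_2,v_5], [v_1,v_3,v_4], [v_1,v_3,v_5], [v_2,v_3,v_4], [v_2,v_4,v_5]

Hence C_0 ≅ Z^6, C_1 ≅ Z^15, C_2 ≅ Z^10.

The boundary map ∂_1: C_1 → C_0 is given by ∂[p,q] = [q] − [p]. For instance
  ∂[v_1,v_3] = [v_3] − [v_1].
The 6×15 boundary matrix has rank 5 and Smith normal form diag(1,1,1,1,1).

Boundary ∂_2: C_2 → C_1 maps a triangle to the signed sum of its edges. For instance
  ∂[v_1,v_3,v_4] = [v_3,v_4] − [v_1,v_4] + [v_1,v_3],
  ∂[v_0,v_4,v_5] = [v_4,v_5] − [v_0,v_5] + [v_0,v_4].
As a 15×10 matrix over Z this has rank 10, with invariant factors (1,1,1,1,1,1,1,1,1,2).

Reading off H_k = ker ∂_k / im ∂_{k+1}:

  H_0: rank C_0 − rank ∂_1 = 6 − 5 = 1, and the invariant factors of ∂_1 are all 1, so H_0 ≅ Z.
  H_1: rank ker ∂_1 − rank ∂_2 = (15 − 5) − 10 = 0, and ∂_2 has invariant factor 2 > 1, so H_1 ≅ Z/2.
  H_2: rank ker ∂_2 − rank ∂_3 = (10 − 10) − 0 = 0, and there is no ∂_3, so H_2 ≅ 0.

As a check, the Euler characteristic is 6 − 15 + 10 = 1, which agrees with 1 − 0 + 0 = 1.
(K is a triangulation of the real projective plane RP^2.)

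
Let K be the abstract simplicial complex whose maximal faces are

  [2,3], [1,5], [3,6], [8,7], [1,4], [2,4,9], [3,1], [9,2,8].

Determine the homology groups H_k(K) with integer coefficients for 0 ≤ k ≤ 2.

H_0 = Z,  H_1 = Z,  H_2 = 0.

K has 9 vertices, 11 edges, 2 triangles.
rank ∂_0 = 0, rank ∂_1 = 8 ⇒ b_0 = 9 − 0 − 8 = 1; all invariant factors of ∂_1 are 1 so no torsion. So H_0 ≅ Z.
rank ∂_1 = 8, rank ∂_2 = 2 ⇒ b_1 = 11 − 8 − 2 = 1; all invariant factors of ∂_2 are 1 so no torsion. So H_1 ≅ Z.
rank ∂_2 = 2, rank ∂_3 = 0 ⇒ b_2 = 2 − 2 − 0 = 0. So H_2 ≅ 0.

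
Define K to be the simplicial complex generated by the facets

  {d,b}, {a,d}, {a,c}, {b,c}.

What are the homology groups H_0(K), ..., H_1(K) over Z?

H_0 = Z,  H_1 = Z.

We work with the vertex ordering a < b < c < d. The simplices of K, each written with vertices in increasing order, are:

  0-simplices (4): a, b, c, d
  1-simplices (4): ac, ad, bc, bd

Hence C_0 ≅ Z^4, C_1 ≅ Z^4.

Boundary ∂_1: C_1 → C_0 sends each edge [p,q] (with p < q) to q − p.
As a 4×4 matrix over Z this has rank 3, with invariant factors (1,1,1).

From H_k ≅ ker(∂_k) / im(∂_{k+1}) we obtain:

  H_0: rank C_0 − rank ∂_1 = 4 − 3 = 1, and the invariant factors of ∂_1 are all 1, so H_0 = Z.
  H_1: rank ker ∂_1 − rank ∂_2 = (4 − 3) − 0 = 1, and there is no ∂_2, so H_1 = Z.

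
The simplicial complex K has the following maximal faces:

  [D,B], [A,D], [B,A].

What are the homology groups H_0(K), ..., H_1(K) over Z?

H_0 ≅ Z,  H_1 ≅ Z.

We work with the vertex ordering A < B < D. The simplices of K, each written with vertices in increasing order, are:

  0-simplices (3): A, B, D
  1-simplices (3): AB, AD, BD

giving chain groups C_0 ≅ Z^3, C_1 ≅ Z^3.

Boundary ∂_1: C_1 → C_0 maps an edge to its endpoints' difference, ∂[p,q] = q − p.
The resulting 3×3 matrix has rank 2, and its Smith normal form has invariant factors (1,1).

Computing H_k = (kernel of ∂_k) / (image of ∂_{k+1}):

  H_0: rank C_0 − rank ∂_1 = 3 − 2 = 1, and the invariant factors of ∂_1 are all 1, so H_0 = Z.
  H_1: rank ker ∂_1 − rank ∂_2 = (3 − 2) − 0 = 1, and there is no ∂_2, so H_1 = Z.

As a check, the Euler characteristic is 3 − 3 = 0, which agrees with 1 − 1 = 0.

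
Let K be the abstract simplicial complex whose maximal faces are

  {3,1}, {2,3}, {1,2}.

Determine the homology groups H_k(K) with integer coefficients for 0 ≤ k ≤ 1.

H_0 ≅ Z,  H_1 ≅ Z.

Take the total order 1 < 2 < 3 on the vertex set. Then K (dimension 1) consists of the simplices:

  0-simplices (3): [1], [2], [3]
  1-simplices (3): [1,2], [1,3], [2,3]

giving chain groups C_0 ≅ Z^3, C_1 ≅ Z^3.

The boundary map ∂_1: C_1 → C_0 is given by ∂[p,q] = [q] − [p].
As a 3×3 matrix over Z this has rank 2, with invariant factors (1,1).

From H_k ≅ ker(∂_k) / im(∂_{k+1}) we obtain:

  H_0: rank C_0 − rank ∂_1 = 3 − 2 = 1, and the invariant factors of ∂_1 are all 1, so H_0 = Z.
  H_1: rank ker ∂_1 − rank ∂_2 = (3 − 2) − 0 = 1, and there is no ∂_2, so H_1 = Z.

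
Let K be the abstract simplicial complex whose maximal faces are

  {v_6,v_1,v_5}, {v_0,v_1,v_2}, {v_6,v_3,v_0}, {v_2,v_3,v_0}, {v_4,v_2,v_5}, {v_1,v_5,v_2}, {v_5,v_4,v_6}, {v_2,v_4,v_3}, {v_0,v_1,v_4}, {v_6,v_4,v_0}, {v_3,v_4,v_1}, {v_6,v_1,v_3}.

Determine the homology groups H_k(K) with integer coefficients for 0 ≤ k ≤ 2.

H_0 ≅ Z,  H_1 ≅ Z/2,  H_2 = 0.

K has 7 vertices, 18 edges, 12 triangles.
rank ∂_0 = 0, rank ∂_1 = 6 ⇒ b_0 = 7 − 0 − 6 = 1; all invariant factors of ∂_1 are 1 so no torsion. So H_0 ≅ Z.
rank ∂_1 = 6, rank ∂_2 = 12 ⇒ b_1 = 18 − 6 − 12 = 0; ∂_2 has invariant factor(s) [2] giving torsion. So H_1 ≅ Z/2.
rank ∂_2 = 12, rank ∂_3 = 0 ⇒ b_2 = 12 − 12 − 0 = 0. So H_2 ≅ 0.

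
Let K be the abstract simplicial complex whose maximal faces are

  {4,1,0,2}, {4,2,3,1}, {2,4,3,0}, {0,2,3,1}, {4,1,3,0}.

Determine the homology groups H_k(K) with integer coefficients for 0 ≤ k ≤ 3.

H_0 = Z,  H_1 = 0,  H_2 = 0,  H_3 = Z.

Order the vertices as 0 < 1 < 2 < 3 < 4. Listing each simplex with vertices in this order, K has dimension 3 with simplices:

  0-simplices (5): [0], [1], [2], [3], [4]
  1-simplices (10): [0,1], [0,2], [0,3], [0,4], [1,2], [1,3], [1,4], [2,3], [2,4], [3,4]
  2-simplices (10): [0,1,2], [0,1,3], [0,1,4], [0,2,3], [0,2,4], [0,3,4], [1,2,3], [1,2,4], [1,3,4], [2,3,4]
  3-simplices (5): [0,1,2,3], [0,1,2,4], [0,1,3,4], [0,2,3,4], [1,2,3,4]

so the chain groups are C_0 ≅ Z^5, C_1 ≅ Z^10, C_2 ≅ Z^10, C_3 ≅ Z^5.

∂_1: C_1 → C_0 is given by ∂[p,q] = [q] − [p]. For instance
  ∂[0,2] = [2] − [0].
As a 5×10 matrix over Z this has rank 4, with invariant factors (1,1,1,1).

Boundary ∂_2: C_2 → C_1 acts by ∂[p,q,r] = [q,r] − [p,r] + [p,q]. For instance
  ∂[0,1,3] = [1,3] − [0,3] + [0,1],
  ∂[0,1,4] = [1,4] − [0,4] + [0,1].
This gives a 10×10 integer matrix of rank 6; reducing to Smith normal form yields diagonal entries (1,1,1,1,1,1).

The boundary map ∂_3: C_3 → C_2 sends each 3-simplex σ to the alternating sum Σ_i (−1)^i (σ with its i-th vertex removed). For instance
  ∂[1,2,3,4] = [2,3,4] − [1,3,4] + [1,2,4] − [1,2,3],
  ∂[0,1,2,4] = [1,2,4] − [0,2,4] + [0,1,4] − [0,1,2].
This gives a 10×5 integer matrix of rank 4; reducing to Smith normal form yields diagonal entries (1,1,1,1).

Reading off H_k = ker ∂_k / im ∂_{k+1}:

  H_0: rank C_0 − rank ∂_1 = 5 − 4 = 1, and the invariant factors of ∂_1 are all 1, so H_0 ≅ Z.
  H_1: rank ker ∂_1 − rank ∂_2 = (10 − 4) − 6 = 0, and the invariant factors of ∂_2 are all 1, so H_1 ≅ 0.
  H_2: rank ker ∂_2 − rank ∂_3 = (10 − 6) − 4 = 0, and the invariant factors of ∂_3 are all 1, so H_2 ≅ 0.
  H_3: rank ker ∂_3 − rank ∂_4 = (5 − 4) − 0 = 1, and there is no ∂_4, so H_3 ≅ Z.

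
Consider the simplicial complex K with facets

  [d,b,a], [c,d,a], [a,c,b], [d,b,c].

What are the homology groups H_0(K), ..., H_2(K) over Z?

K has 4 vertices, 6 edges, 4 triangles.
rank ∂_0 = 0, rank ∂_1 = 3 ⇒ b_0 = 4 − 0 − 3 = 1; all invariant factors of ∂_1 are 1 so no torsion. So H_0 ≅ Z.
rank ∂_1 = 3, rank ∂_2 = 3 ⇒ b_1 = 6 − 3 − 3 = 0; all invariant factors of ∂_2 are 1 so no torsion. So H_1 ≅ 0.
rank ∂_2 = 3, rank ∂_3 = 0 ⇒ b_2 = 4 − 3 − 0 = 1. So H_2 ≅ Z.

H_0 = Z,  H_1 = 0,  H_2 = Z.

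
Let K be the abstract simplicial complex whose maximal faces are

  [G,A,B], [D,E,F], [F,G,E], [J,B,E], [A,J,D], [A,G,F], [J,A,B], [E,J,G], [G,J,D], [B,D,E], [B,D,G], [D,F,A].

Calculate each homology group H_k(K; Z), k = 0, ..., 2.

We work with the vertex ordering A < B < D < E < F < G < J. The simplices of K, each written with vertices in increasing order, are:

  0-simplices (7): A, B, D, E, F, G, J
  1-simplices (18): AB, AD, AF, AG, AJ, BD, BE, BG, BJ, DE, DF, DG, DJ, EF, EG, EJ, FG, GJ
  2-simplices (12): ABG, ABJ, ADF, ADJ, AFG, BDE, BDG, BEJ, DEF, DGJ, EFG, EGJ

Hence C_0 ≅ Z^7, C_1 ≅ Z^18, C_2 ≅ Z^12.

Boundary ∂_1: C_1 → C_0 maps an edge to its endpoints' difference, ∂[p,q] = q − p. For instance
  ∂BG = G − B.
The resulting 7×18 matrix has rank 6, and its Smith normal form has invariant factors (1,1,1,1,1,1).

Boundary ∂_2: C_2 → C_1 sends each 2-simplex [p,q,r] to [q,r] − [p,r] + [p,q]. For instance
  ∂BDG = DG − BG + BD,
  ∂ABJ = BJ − AJ + AB.
This gives a 18×12 integer matrix of rank 12; reducing to Smith normal form yields diagonal entries (1,1,1,1,1,1,1,1,1,1,1,2).

Computing H_k = (kernel of ∂_k) / (image of ∂_{k+1}):

  H_0: rank C_0 − rank ∂_1 = 7 − 6 = 1, and the invariant factors of ∂_1 are all 1, so H_0 ≅ Z.
  H_1: rank ker ∂_1 − rank ∂_2 = (18 − 6) − 12 = 0, and ∂_2 has invariant factor 2 > 1, so H_1 ≅ Z/2Z.
  H_2: rank ker ∂_2 − rank ∂_3 = (12 − 12) − 0 = 0, and there is no ∂_3, so H_2 ≅ 0.

As a check, the Euler characteristic is 7 − 18 + 12 = 1, which agrees with 1 − 0 + 0 = 1.
(K is a triangulation of the real projective plane RP^2.)

H_0 ≅ Z,  H_1 ≅ Z/2Z,  H_2 = 0.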